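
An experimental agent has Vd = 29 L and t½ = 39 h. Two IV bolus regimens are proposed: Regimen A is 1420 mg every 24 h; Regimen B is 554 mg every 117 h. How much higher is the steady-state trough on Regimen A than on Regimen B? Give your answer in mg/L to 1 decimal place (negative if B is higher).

89.3 mg/L

Regimen A: f = (1/2)^(24/39) ≈ 0.6528; Cmin,ss = (1420/29)·f/(1−f) ≈ 92.064 mg/L.
Regimen B: f = (1/2)^(117/39) ≈ 0.1250; Cmin,ss = (554/29)·f/(1−f) ≈ 2.729 mg/L.
Difference ≈ 92.064 − 2.729 ≈ 89.335 mg/L.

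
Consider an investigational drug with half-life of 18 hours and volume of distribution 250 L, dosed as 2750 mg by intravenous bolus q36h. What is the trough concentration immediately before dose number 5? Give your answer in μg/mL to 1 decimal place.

3.7 μg/mL

f = (1/2)^(τ/t½) = (1/2)^(36/18) ≈ 0.2500.
C₀ = D/Vd = 2750/250 ≈ 11.000 μg/mL.
Before the 5th dose, 4 doses have been given. Superposition: Cmin = C₀·(f + f² + … + f^4).
≈ 11.000 × (0.2500 + 0.0625 + 0.0156 + 0.0039) ≈ 11.000 × 0.3320 ≈ 3.652 μg/mL.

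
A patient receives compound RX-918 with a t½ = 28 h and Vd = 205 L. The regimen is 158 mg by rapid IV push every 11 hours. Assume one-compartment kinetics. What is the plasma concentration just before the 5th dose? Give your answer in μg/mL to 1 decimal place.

1.6 μg/mL

f = (1/2)^(τ/t½) = (1/2)^(11/28) ≈ 0.7616.
C₀ = D/Vd = 158/205 ≈ 0.771 μg/mL.
Before the 5th dose, 4 doses have been given. Superposition: Cmin = C₀·(f + f² + … + f^4).
≈ 0.771 × (0.7616 + 0.5800 + 0.4418 + 0.3364) ≈ 0.771 × 2.1198 ≈ 1.634 μg/mL.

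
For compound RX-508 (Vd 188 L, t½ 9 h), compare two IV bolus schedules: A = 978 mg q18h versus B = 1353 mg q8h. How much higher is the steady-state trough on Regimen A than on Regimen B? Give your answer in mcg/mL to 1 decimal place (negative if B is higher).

-6.7 mcg/mL

Regimen A: f = (1/2)^(18/9) ≈ 0.2500; Cmin,ss = (978/188)·f/(1−f) ≈ 1.734 mcg/mL.
Regimen B: f = (1/2)^(8/9) ≈ 0.5400; Cmin,ss = (1353/188)·f/(1−f) ≈ 8.448 mcg/mL.
Difference ≈ 1.734 − 8.448 ≈ -6.714 mcg/mL.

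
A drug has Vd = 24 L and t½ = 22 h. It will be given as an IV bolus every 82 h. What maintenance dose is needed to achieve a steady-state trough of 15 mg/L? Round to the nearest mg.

4408 mg

τ/t½ = 82/22 ≈ 3.7273, so f = (1/2)^(82/22) ≈ 0.075506.
Cmin,ss = (D/Vd)·f/(1−f), so D = Cmin,ss·Vd·(1−f)/f.
D = 15 × 24 × (1−f)/f ≈ 15 × 24 × 12.24398 ≈ 4407.83 mg.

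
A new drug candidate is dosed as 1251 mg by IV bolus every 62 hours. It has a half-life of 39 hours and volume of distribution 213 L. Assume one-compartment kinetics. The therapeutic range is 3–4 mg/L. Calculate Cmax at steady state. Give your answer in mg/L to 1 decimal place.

8.8 mg/L

Over one 62-h interval, 62/39 ≈ 1.5897 half-lives elapse, leaving f ≈ 0.3322 of each dose.
Accumulation ratio R = 1/(1 − f) ≈ 1/0.6678 ≈ 1.4975.
Each bolus raises the concentration by D/Vd = 1251/213 ≈ 5.873 mg/L.
Steady-state peak Cmax,ss = C₀·R ≈ 5.873 × 1.4975 ≈ 8.795 mg/L.
Peak 8.8 mg/L vs MTC 4 mg/L: exceeds toxic threshold.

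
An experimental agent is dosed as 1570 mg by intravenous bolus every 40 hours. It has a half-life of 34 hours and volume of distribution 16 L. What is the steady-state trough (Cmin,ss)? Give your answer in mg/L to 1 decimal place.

77.9 mg/L

k = ln2/t½ = ln2/34 ≈ 0.020387 h⁻¹; fraction remaining f = e^(−kτ) = e^(−0.020387×40) ≈ 0.4424.
Each bolus raises the concentration by D/Vd = 1570/16 ≈ 98.125 mg/L.
Steady-state trough Cmin,ss = C₀·f/(1−f) ≈ 98.125 × 0.4424/0.5576 ≈ 77.852 mg/L.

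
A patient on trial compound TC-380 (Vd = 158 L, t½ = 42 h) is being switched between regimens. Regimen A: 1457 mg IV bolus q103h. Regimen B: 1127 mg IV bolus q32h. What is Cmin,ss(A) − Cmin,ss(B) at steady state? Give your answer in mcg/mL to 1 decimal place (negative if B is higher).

Regimen A: f = (1/2)^(103/42) ≈ 0.1827; Cmin,ss = (1457/158)·f/(1−f) ≈ 2.061 mcg/mL.
Regimen B: f = (1/2)^(32/42) ≈ 0.5897; Cmin,ss = (1127/158)·f/(1−f) ≈ 10.252 mcg/mL.
Difference ≈ 2.061 − 10.252 ≈ -8.191 mcg/mL.

-8.2 mcg/mL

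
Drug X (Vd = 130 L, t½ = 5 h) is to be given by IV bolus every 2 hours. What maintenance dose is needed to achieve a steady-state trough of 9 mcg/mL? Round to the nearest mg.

τ/t½ = 2/5 ≈ 0.4, so f = (1/2)^(2/5) ≈ 0.757858.
Cmin,ss = (D/Vd)·f/(1−f), so D = Cmin,ss·Vd·(1−f)/f.
D = 9 × 130 × (1−f)/f ≈ 9 × 130 × 0.31951 ≈ 373.83 mg.

374 mg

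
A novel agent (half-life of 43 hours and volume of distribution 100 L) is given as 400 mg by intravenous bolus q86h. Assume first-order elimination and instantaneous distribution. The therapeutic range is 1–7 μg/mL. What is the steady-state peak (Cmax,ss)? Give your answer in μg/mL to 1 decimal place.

5.3 μg/mL

τ = 86 h = 2 half-lives, so f = (1/2)^2 = 0.25.
Accumulation ratio R = 1/(1 − f) = 1/0.75 = 4/3.
Single-dose peak C₀ = D/Vd = 400/100 = 4 μg/mL.
Steady-state peak Cmax,ss = C₀·R = 4 × 4/3 ≈ 5.333 μg/mL.
Peak 5.3 μg/mL vs MTC 7 μg/mL: below toxic threshold.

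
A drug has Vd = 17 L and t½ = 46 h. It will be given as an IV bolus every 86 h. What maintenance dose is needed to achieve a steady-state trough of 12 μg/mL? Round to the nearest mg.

τ/t½ = 86/46 ≈ 1.8696, so f = (1/2)^(86/46) ≈ 0.273656.
Cmin,ss = (D/Vd)·f/(1−f), so D = Cmin,ss·Vd·(1−f)/f.
D = 12 × 17 × (1−f)/f ≈ 12 × 17 × 2.65422 ≈ 541.46 mg.

541 mg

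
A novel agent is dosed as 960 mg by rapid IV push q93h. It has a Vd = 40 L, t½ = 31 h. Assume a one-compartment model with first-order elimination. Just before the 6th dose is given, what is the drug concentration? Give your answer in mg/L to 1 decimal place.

3.4 mg/L

f = (1/2)^(τ/t½) = (1/2)^(93/31) ≈ 0.1250.
C₀ = D/Vd = 960/40 ≈ 24.000 mg/L.
Before the 6th dose, 5 doses have been given. Superposition: Cmin = C₀·(f + f² + … + f^5).
≈ 24.000 × (0.1250 + 0.0156 + 0.0020 + 0.0002 + 0.0000) ≈ 24.000 × 0.1428 ≈ 3.427 mg/L.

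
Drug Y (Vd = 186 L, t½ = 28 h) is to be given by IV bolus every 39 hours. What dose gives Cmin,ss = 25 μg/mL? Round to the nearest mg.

τ/t½ = 39/28 ≈ 1.3929, so f = (1/2)^(39/28) ≈ 0.380810.
Cmin,ss = (D/Vd)·f/(1−f), so D = Cmin,ss·Vd·(1−f)/f.
D = 25 × 186 × (1−f)/f ≈ 25 × 186 × 1.62598 ≈ 7560.81 mg.

7561 mg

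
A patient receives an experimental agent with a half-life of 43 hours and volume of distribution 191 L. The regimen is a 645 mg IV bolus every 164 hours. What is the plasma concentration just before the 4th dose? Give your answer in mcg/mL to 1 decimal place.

0.3 mcg/mL

f = (1/2)^(τ/t½) = (1/2)^(164/43) ≈ 0.0711.
C₀ = D/Vd = 645/191 ≈ 3.377 mcg/mL.
Before the 4th dose, 3 doses have been given. Superposition: Cmin = C₀·(f + f² + … + f^3).
≈ 3.377 × (0.0711 + 0.0051 + 0.0004) ≈ 3.377 × 0.0766 ≈ 0.259 mcg/mL.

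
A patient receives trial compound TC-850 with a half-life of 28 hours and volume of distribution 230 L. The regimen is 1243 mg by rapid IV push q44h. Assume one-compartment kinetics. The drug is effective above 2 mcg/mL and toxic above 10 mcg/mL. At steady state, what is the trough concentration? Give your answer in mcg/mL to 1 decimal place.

2.7 mcg/mL

τ/t½ = 44/28 ≈ 1.5714, so fraction remaining f = (1/2)^(44/28) ≈ 0.3365.
Each bolus raises the concentration by D/Vd = 1243/230 ≈ 5.404 mcg/mL.
Steady-state trough Cmin,ss = C₀·f/(1−f) ≈ 5.404 × 0.3365/0.6635 ≈ 2.741 mcg/mL.
Trough 2.7 mcg/mL vs MEC 2 mcg/mL: adequate.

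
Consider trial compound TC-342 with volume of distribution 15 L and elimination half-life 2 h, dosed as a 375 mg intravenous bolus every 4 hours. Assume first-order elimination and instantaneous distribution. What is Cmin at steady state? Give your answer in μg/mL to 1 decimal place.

The dosing interval is 2 half-lives, so f = 2^(−2) = 0.25.
At steady state, R = 1/(1 − 0.25) = 4/3.
Single-dose peak C₀ = D/Vd = 375/15 = 25 μg/mL.
Steady-state peak Cmax,ss = C₀·R = 25 × 4/3 ≈ 33.333 μg/mL.
Steady-state trough Cmin,ss = Cmax,ss·f ≈ 33.333 × 0.25 ≈ 8.333 μg/mL.

8.3 μg/mL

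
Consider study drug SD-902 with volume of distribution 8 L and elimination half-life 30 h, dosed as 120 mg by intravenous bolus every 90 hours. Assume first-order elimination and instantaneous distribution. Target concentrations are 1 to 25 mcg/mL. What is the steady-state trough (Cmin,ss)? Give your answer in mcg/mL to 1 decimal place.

τ = 90 h = 3 half-lives, so f = (1/2)^3 = 0.125.
Accumulation ratio R = 1/(1 − f) = 1/0.875 = 8/7.
Single-dose peak C₀ = D/Vd = 120/8 = 15 mcg/mL.
Steady-state peak Cmax,ss = C₀·R = 15 × 8/7 ≈ 17.143 mcg/mL.
Steady-state trough Cmin,ss = Cmax,ss·f ≈ 17.143 × 0.125 ≈ 2.143 mcg/mL.
Trough 2.1 mcg/mL vs MEC 1 mcg/mL: adequate.

2.1 mcg/mL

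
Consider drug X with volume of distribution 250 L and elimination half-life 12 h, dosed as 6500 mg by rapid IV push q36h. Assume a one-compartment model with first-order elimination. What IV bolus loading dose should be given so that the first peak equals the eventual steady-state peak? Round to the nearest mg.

7429 mg

f = (1/2)^(36/12) ≈ 0.125000; accumulation ratio R = 1/(1−f) ≈ 1.14286.
Loading dose to hit Cmax,ss on first dose: D_load = D_maint·R ≈ 6500 × 1.14286 ≈ 7428.59 mg.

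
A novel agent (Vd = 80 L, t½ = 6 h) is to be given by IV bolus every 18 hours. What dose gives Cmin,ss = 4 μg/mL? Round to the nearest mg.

τ/t½ = 18/6 ≈ 3, so f = (1/2)^(18/6) ≈ 0.125000.
Cmin,ss = (D/Vd)·f/(1−f), so D = Cmin,ss·Vd·(1−f)/f.
D = 4 × 80 × (1−f)/f ≈ 4 × 80 × 7.00000 ≈ 2240.00 mg.

2240 mg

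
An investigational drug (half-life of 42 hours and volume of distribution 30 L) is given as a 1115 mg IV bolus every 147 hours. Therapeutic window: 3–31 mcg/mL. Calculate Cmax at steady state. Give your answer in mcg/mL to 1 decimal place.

τ/t½ = 147/42 ≈ 3.5, so fraction remaining f = (1/2)^(147/42) ≈ 0.0884.
At steady state, accumulation factor R = 1/(1 − e^(−kτ)) ≈ 1.0970.
Single-dose peak C₀ = D/Vd = 1115/30 ≈ 37.167 mcg/mL.
Cmax,ss = C₀/(1 − f) ≈ 37.167/0.9116 ≈ 40.771 mcg/mL.
Peak 40.8 mcg/mL vs MTC 31 mcg/mL: exceeds toxic threshold.

40.8 mcg/mL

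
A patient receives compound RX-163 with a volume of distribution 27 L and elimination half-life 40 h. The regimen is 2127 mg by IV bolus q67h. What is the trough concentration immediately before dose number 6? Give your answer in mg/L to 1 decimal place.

35.8 mg/L

f = (1/2)^(τ/t½) = (1/2)^(67/40) ≈ 0.3132.
C₀ = D/Vd = 2127/27 ≈ 78.778 mg/L.
Before the 6th dose, 5 doses have been given. Superposition: Cmin = C₀·(f + f² + … + f^5).
≈ 78.778 × (0.3132 + 0.0981 + 0.0307 + 0.0096 + 0.0030) ≈ 78.778 × 0.4546 ≈ 35.812 mg/L.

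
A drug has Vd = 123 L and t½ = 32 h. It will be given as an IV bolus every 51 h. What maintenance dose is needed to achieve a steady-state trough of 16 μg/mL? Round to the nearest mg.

τ/t½ = 51/32 ≈ 1.5938, so f = (1/2)^(51/32) ≈ 0.331309.
Cmin,ss = (D/Vd)·f/(1−f), so D = Cmin,ss·Vd·(1−f)/f.
D = 16 × 123 × (1−f)/f ≈ 16 × 123 × 2.01833 ≈ 3972.07 mg.

3972 mg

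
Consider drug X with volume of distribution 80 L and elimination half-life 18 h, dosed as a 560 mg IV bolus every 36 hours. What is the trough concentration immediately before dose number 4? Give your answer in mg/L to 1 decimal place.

f = (1/2)^(τ/t½) = (1/2)^(36/18) ≈ 0.2500.
C₀ = D/Vd = 560/80 ≈ 7.000 mg/L.
Before the 4th dose, 3 doses have been given. Superposition: Cmin = C₀·(f + f² + … + f^3).
≈ 7.000 × (0.2500 + 0.0625 + 0.0156) ≈ 7.000 × 0.3281 ≈ 2.297 mg/L.

2.3 mg/L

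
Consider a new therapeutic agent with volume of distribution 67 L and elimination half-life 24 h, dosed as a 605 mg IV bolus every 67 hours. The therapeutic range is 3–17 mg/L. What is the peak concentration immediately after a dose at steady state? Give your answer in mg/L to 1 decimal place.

Over one 67-h interval, 67/24 ≈ 2.7917 half-lives elapse, leaving f ≈ 0.1444 of each dose.
At steady state, accumulation factor R = 1/(1 − e^(−kτ)) ≈ 1.1688.
Single-dose peak C₀ = D/Vd = 605/67 ≈ 9.030 mg/L.
Cmax,ss = C₀/(1 − f) ≈ 9.030/0.8556 ≈ 10.554 mg/L.
Peak 10.6 mg/L vs MTC 17 mg/L: below toxic threshold.

10.6 mg/L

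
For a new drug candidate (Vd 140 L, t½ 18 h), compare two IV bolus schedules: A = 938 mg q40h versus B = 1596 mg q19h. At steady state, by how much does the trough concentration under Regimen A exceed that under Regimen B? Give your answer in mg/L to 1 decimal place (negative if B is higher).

Regimen A: f = (1/2)^(40/18) ≈ 0.2143; Cmin,ss = (938/140)·f/(1−f) ≈ 1.827 mg/L.
Regimen B: f = (1/2)^(19/18) ≈ 0.4811; Cmin,ss = (1596/140)·f/(1−f) ≈ 10.570 mg/L.
Difference ≈ 1.827 − 10.570 ≈ -8.743 mg/L.

-8.7 mg/L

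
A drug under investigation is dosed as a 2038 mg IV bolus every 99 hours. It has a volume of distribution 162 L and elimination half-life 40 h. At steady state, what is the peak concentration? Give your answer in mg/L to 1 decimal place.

15.3 mg/L

k = ln2/t½ = ln2/40 ≈ 0.017329 h⁻¹; fraction remaining f = e^(−kτ) = e^(−0.017329×99) ≈ 0.1799.
Accumulation ratio R = 1/(1 − f) ≈ 1/0.8201 ≈ 1.2194.
Single-dose peak C₀ = D/Vd = 2038/162 ≈ 12.580 mg/L.
Steady-state peak Cmax,ss = C₀·R ≈ 12.580 × 1.2194 ≈ 15.340 mg/L.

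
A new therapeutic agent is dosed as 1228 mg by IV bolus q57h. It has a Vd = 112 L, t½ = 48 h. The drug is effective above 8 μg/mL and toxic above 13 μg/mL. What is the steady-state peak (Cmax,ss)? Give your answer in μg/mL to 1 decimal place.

τ/t½ = 57/48 ≈ 1.1875, so fraction remaining f = (1/2)^(57/48) ≈ 0.4391.
At steady state, accumulation factor R = 1/(1 − e^(−kτ)) ≈ 1.7828.
Each bolus raises the concentration by D/Vd = 1228/112 ≈ 10.964 μg/mL.
Steady-state peak Cmax,ss = C₀·R ≈ 10.964 × 1.7828 ≈ 19.547 μg/mL.
Peak 19.5 μg/mL vs MTC 13 μg/mL: exceeds toxic threshold.

19.5 μg/mL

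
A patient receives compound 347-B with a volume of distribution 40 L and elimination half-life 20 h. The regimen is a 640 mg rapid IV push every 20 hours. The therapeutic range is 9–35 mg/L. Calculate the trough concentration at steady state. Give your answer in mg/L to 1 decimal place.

τ = 20 h = 1 half-life, so f = (1/2)^1 = 0.5.
At steady state, R = 1/(1 − 0.5) = 2/1.
Single-dose peak C₀ = D/Vd = 640/40 = 16 mg/L.
Steady-state peak Cmax,ss = C₀·R = 16 × 2/1 ≈ 32.000 mg/L.
Steady-state trough Cmin,ss = Cmax,ss·f ≈ 32.000 × 0.5 ≈ 16.000 mg/L.
Trough 16.0 mg/L vs MEC 9 mg/L: adequate.

16.0 mg/L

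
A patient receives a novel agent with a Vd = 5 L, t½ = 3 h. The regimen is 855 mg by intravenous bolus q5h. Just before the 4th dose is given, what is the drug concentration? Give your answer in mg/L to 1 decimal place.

f = (1/2)^(τ/t½) = (1/2)^(5/3) ≈ 0.3150.
C₀ = D/Vd = 855/5 ≈ 171.000 mg/L.
Before the 4th dose, 3 doses have been given. Superposition: Cmin = C₀·(f + f² + … + f^3).
≈ 171.000 × (0.3150 + 0.0992 + 0.0313) ≈ 171.000 × 0.4455 ≈ 76.180 mg/L.

76.2 mg/L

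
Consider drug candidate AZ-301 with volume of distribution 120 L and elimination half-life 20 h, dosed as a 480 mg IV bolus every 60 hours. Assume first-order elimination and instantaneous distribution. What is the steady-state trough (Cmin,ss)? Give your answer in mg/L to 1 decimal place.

0.6 mg/L

τ = 60 h = 3 half-lives, so f = (1/2)^3 = 0.125.
At steady state, R = 1/(1 − 0.125) = 8/7.
Single-dose peak C₀ = D/Vd = 480/120 = 4 mg/L.
Steady-state peak Cmax,ss = C₀·R = 4 × 8/7 ≈ 4.571 mg/L.
Steady-state trough Cmin,ss = Cmax,ss·f ≈ 4.571 × 0.125 ≈ 0.571 mg/L.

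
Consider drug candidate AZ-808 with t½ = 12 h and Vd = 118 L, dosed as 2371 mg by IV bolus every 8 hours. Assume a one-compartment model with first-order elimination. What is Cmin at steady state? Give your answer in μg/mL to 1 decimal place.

34.2 μg/mL

Over one 8-h interval, 8/12 ≈ 0.66667 half-lives elapse, leaving f ≈ 0.6300 of each dose.
At steady state, accumulation factor R = 1/(1 − e^(−kτ)) ≈ 2.7027.
Each bolus raises the concentration by D/Vd = 2371/118 ≈ 20.093 μg/mL.
Steady-state peak Cmax,ss = C₀·R ≈ 20.093 × 2.7027 ≈ 54.305 μg/mL.
Steady-state trough Cmin,ss = Cmax,ss·f ≈ 54.305 × 0.6300 ≈ 34.212 μg/mL.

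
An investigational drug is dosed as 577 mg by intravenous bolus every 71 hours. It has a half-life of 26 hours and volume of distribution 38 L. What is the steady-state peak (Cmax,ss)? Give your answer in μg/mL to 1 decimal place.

17.9 μg/mL

k = ln2/t½ = ln2/26 ≈ 0.026660 h⁻¹; fraction remaining f = e^(−kτ) = e^(−0.026660×71) ≈ 0.1506.
At steady state, accumulation factor R = 1/(1 − e^(−kτ)) ≈ 1.1773.
Each bolus raises the concentration by D/Vd = 577/38 ≈ 15.184 μg/mL.
Cmax,ss = C₀/(1 − f) ≈ 15.184/0.8494 ≈ 17.876 μg/mL.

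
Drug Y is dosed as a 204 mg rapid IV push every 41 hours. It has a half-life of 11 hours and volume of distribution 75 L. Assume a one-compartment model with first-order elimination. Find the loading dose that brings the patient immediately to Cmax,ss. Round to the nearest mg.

f = (1/2)^(41/11) ≈ 0.075506; accumulation ratio R = 1/(1−f) ≈ 1.08167.
Loading dose to hit Cmax,ss on first dose: D_load = D_maint·R ≈ 204 × 1.08167 ≈ 220.66 mg.

221 mg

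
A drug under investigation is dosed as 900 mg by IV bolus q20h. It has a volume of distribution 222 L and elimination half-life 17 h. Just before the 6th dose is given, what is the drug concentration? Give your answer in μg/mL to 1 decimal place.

f = (1/2)^(τ/t½) = (1/2)^(20/17) ≈ 0.4424.
C₀ = D/Vd = 900/222 ≈ 4.054 μg/mL.
Before the 6th dose, 5 doses have been given. Superposition: Cmin = C₀·(f + f² + … + f^5).
≈ 4.054 × (0.4424 + 0.1957 + 0.0866 + 0.0383 + 0.0169) ≈ 4.054 × 0.7799 ≈ 3.162 μg/mL.

3.2 μg/mL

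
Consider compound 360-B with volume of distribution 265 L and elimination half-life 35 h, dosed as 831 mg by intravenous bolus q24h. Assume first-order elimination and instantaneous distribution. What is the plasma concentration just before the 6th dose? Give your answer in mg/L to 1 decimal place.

f = (1/2)^(τ/t½) = (1/2)^(24/35) ≈ 0.6217.
C₀ = D/Vd = 831/265 ≈ 3.136 mg/L.
Before the 6th dose, 5 doses have been given. Superposition: Cmin = C₀·(f + f² + … + f^5).
≈ 3.136 × (0.6217 + 0.3865 + 0.2403 + 0.1494 + 0.0929) ≈ 3.136 × 1.4908 ≈ 4.675 mg/L.

4.7 mg/L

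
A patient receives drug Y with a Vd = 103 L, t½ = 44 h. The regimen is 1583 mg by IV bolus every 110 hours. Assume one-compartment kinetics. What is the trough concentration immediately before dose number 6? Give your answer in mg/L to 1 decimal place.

3.3 mg/L

f = (1/2)^(τ/t½) = (1/2)^(110/44) ≈ 0.1768.
C₀ = D/Vd = 1583/103 ≈ 15.369 mg/L.
Before the 6th dose, 5 doses have been given. Superposition: Cmin = C₀·(f + f² + … + f^5).
≈ 15.369 × (0.1768 + 0.0313 + 0.0055 + 0.0010 + 0.0002) ≈ 15.369 × 0.2148 ≈ 3.301 mg/L.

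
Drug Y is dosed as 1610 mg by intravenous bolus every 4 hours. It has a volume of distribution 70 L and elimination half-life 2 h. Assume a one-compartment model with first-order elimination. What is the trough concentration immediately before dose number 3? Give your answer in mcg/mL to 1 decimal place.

f = (1/2)^(τ/t½) = (1/2)^(4/2) ≈ 0.2500.
C₀ = D/Vd = 1610/70 ≈ 23.000 mcg/mL.
Before the 3rd dose, 2 doses have been given. Superposition: Cmin = C₀·(f + f²).
≈ 23.000 × (0.2500 + 0.0625) ≈ 23.000 × 0.3125 ≈ 7.188 mcg/mL.

7.2 mcg/mL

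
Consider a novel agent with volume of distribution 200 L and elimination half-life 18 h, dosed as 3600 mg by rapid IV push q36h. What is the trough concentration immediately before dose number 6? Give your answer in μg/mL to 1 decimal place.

6.0 μg/mL

f = (1/2)^(τ/t½) = (1/2)^(36/18) ≈ 0.2500.
C₀ = D/Vd = 3600/200 ≈ 18.000 μg/mL.
Before the 6th dose, 5 doses have been given. Superposition: Cmin = C₀·(f + f² + … + f^5).
≈ 18.000 × (0.2500 + 0.0625 + 0.0156 + 0.0039 + 0.0010) ≈ 18.000 × 0.3330 ≈ 5.994 μg/mL.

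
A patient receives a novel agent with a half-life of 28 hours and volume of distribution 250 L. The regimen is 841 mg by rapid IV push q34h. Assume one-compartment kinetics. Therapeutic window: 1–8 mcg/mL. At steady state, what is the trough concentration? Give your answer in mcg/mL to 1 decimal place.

Over one 34-h interval, 34/28 ≈ 1.2143 half-lives elapse, leaving f ≈ 0.4310 of each dose.
Accumulation ratio R = 1/(1 − f) ≈ 1/0.5690 ≈ 1.7575.
Each bolus raises the concentration by D/Vd = 841/250 ≈ 3.364 mcg/mL.
Cmax,ss = C₀/(1 − f) ≈ 3.364/0.5690 ≈ 5.912 mcg/mL.
Steady-state trough Cmin,ss = Cmax,ss·f ≈ 5.912 × 0.4310 ≈ 2.548 mcg/mL.
Trough 2.5 mcg/mL vs MEC 1 mcg/mL: adequate.

2.5 mcg/mL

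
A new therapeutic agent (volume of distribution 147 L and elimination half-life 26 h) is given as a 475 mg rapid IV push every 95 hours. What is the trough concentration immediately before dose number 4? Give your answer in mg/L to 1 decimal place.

f = (1/2)^(τ/t½) = (1/2)^(95/26) ≈ 0.0794.
C₀ = D/Vd = 475/147 ≈ 3.231 mg/L.
Before the 4th dose, 3 doses have been given. Superposition: Cmin = C₀·(f + f² + … + f^3).
≈ 3.231 × (0.0794 + 0.0063 + 0.0005) ≈ 3.231 × 0.0862 ≈ 0.279 mg/L.

0.3 mg/L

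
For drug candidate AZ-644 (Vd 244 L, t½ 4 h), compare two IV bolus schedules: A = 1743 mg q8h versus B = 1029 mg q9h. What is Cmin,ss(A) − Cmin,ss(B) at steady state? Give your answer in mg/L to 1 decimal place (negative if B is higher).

Regimen A: f = (1/2)^(8/4) ≈ 0.2500; Cmin,ss = (1743/244)·f/(1−f) ≈ 2.381 mg/L.
Regimen B: f = (1/2)^(9/4) ≈ 0.2102; Cmin,ss = (1029/244)·f/(1−f) ≈ 1.122 mg/L.
Difference ≈ 2.381 − 1.122 ≈ 1.259 mg/L.

1.3 mg/L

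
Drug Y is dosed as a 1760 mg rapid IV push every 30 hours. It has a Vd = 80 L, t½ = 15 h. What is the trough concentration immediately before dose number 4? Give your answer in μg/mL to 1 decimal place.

7.2 μg/mL

f = (1/2)^(τ/t½) = (1/2)^(30/15) ≈ 0.2500.
C₀ = D/Vd = 1760/80 ≈ 22.000 μg/mL.
Before the 4th dose, 3 doses have been given. Superposition: Cmin = C₀·(f + f² + … + f^3).
≈ 22.000 × (0.2500 + 0.0625 + 0.0156) ≈ 22.000 × 0.3281 ≈ 7.218 μg/mL.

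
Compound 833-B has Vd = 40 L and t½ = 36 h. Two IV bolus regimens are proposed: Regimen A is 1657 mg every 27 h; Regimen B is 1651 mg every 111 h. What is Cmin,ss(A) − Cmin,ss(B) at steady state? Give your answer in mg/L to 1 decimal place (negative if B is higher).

Regimen A: f = (1/2)^(27/36) ≈ 0.5946; Cmin,ss = (1657/40)·f/(1−f) ≈ 60.758 mg/L.
Regimen B: f = (1/2)^(111/36) ≈ 0.1180; Cmin,ss = (1651/40)·f/(1−f) ≈ 5.522 mg/L.
Difference ≈ 60.758 − 5.522 ≈ 55.236 mg/L.

55.2 mg/L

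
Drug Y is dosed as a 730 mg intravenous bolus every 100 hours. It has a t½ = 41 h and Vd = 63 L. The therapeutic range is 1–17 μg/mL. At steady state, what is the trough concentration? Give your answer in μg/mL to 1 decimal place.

2.6 μg/mL

τ/t½ = 100/41 ≈ 2.439, so fraction remaining f = (1/2)^(100/41) ≈ 0.1844.
Each bolus raises the concentration by D/Vd = 730/63 ≈ 11.587 μg/mL.
Steady-state trough Cmin,ss = C₀·f/(1−f) ≈ 11.587 × 0.1844/0.8156 ≈ 2.620 μg/mL.
Trough 2.6 μg/mL vs MEC 1 μg/mL: adequate.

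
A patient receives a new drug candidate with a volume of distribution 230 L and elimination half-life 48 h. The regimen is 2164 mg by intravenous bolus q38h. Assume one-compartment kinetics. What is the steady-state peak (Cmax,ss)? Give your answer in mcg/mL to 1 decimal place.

Over one 38-h interval, 38/48 ≈ 0.79167 half-lives elapse, leaving f ≈ 0.5777 of each dose.
At steady state, accumulation factor R = 1/(1 − e^(−kτ)) ≈ 2.3680.
Single-dose peak C₀ = D/Vd = 2164/230 ≈ 9.409 mcg/mL.
Steady-state peak Cmax,ss = C₀·R ≈ 9.409 × 2.3680 ≈ 22.281 mcg/mL.

22.3 mcg/mL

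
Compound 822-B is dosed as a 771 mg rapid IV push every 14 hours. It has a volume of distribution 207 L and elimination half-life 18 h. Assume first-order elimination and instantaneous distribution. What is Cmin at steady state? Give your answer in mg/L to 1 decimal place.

Over one 14-h interval, 14/18 ≈ 0.77778 half-lives elapse, leaving f ≈ 0.5833 of each dose.
Accumulation ratio R = 1/(1 − f) ≈ 1/0.4167 ≈ 2.3998.
Each bolus raises the concentration by D/Vd = 771/207 ≈ 3.725 mg/L.
Cmax,ss = C₀/(1 − f) ≈ 3.725/0.4167 ≈ 8.939 mg/L.
Steady-state trough Cmin,ss = Cmax,ss·f ≈ 8.939 × 0.5833 ≈ 5.214 mg/L.

5.2 mg/L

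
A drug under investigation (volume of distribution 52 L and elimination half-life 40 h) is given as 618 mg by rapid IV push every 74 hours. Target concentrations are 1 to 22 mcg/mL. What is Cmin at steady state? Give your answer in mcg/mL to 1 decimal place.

4.6 mcg/mL

Over one 74-h interval, 74/40 ≈ 1.85 half-lives elapse, leaving f ≈ 0.2774 of each dose.
Accumulation ratio R = 1/(1 − f) ≈ 1/0.7226 ≈ 1.3839.
Each bolus raises the concentration by D/Vd = 618/52 ≈ 11.885 mcg/mL.
Cmax,ss = C₀/(1 − f) ≈ 11.885/0.7226 ≈ 16.448 mcg/mL.
Steady-state trough Cmin,ss = Cmax,ss·f ≈ 16.448 × 0.2774 ≈ 4.563 mcg/mL.
Trough 4.6 mcg/mL vs MEC 1 mcg/mL: adequate.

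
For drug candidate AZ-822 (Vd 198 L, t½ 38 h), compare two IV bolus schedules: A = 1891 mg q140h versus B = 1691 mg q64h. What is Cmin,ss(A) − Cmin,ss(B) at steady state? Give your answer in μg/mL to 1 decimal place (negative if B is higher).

Regimen A: f = (1/2)^(140/38) ≈ 0.0778; Cmin,ss = (1891/198)·f/(1−f) ≈ 0.806 μg/mL.
Regimen B: f = (1/2)^(64/38) ≈ 0.3112; Cmin,ss = (1691/198)·f/(1−f) ≈ 3.859 μg/mL.
Difference ≈ 0.806 − 3.859 ≈ -3.053 μg/mL.

-3.1 μg/mL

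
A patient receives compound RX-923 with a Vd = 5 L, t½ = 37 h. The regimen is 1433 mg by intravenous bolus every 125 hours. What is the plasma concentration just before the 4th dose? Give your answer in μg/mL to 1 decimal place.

f = (1/2)^(τ/t½) = (1/2)^(125/37) ≈ 0.0962.
C₀ = D/Vd = 1433/5 ≈ 286.600 μg/mL.
Before the 4th dose, 3 doses have been given. Superposition: Cmin = C₀·(f + f² + … + f^3).
≈ 286.600 × (0.0962 + 0.0093 + 0.0009) ≈ 286.600 × 0.1064 ≈ 30.494 μg/mL.

30.5 μg/mL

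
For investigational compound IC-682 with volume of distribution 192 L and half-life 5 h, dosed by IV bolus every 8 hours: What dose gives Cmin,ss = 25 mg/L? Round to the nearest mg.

9751 mg

τ/t½ = 8/5 ≈ 1.6, so f = (1/2)^(8/5) ≈ 0.329877.
Cmin,ss = (D/Vd)·f/(1−f), so D = Cmin,ss·Vd·(1−f)/f.
D = 25 × 192 × (1−f)/f ≈ 25 × 192 × 2.03143 ≈ 9750.86 mg.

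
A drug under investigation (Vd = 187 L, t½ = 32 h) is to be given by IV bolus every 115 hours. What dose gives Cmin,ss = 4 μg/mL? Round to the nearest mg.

τ/t½ = 115/32 ≈ 3.5938, so f = (1/2)^(115/32) ≈ 0.082827.
Cmin,ss = (D/Vd)·f/(1−f), so D = Cmin,ss·Vd·(1−f)/f.
D = 4 × 187 × (1−f)/f ≈ 4 × 187 × 11.07336 ≈ 8282.87 mg.

8283 mg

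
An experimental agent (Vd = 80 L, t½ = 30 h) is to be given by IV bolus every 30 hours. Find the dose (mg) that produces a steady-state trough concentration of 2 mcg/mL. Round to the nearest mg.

τ/t½ = 30/30 ≈ 1, so f = (1/2)^(30/30) ≈ 0.500000.
Cmin,ss = (D/Vd)·f/(1−f), so D = Cmin,ss·Vd·(1−f)/f.
D = 2 × 80 × (1−f)/f ≈ 2 × 80 × 1.00000 ≈ 160.00 mg.

160 mg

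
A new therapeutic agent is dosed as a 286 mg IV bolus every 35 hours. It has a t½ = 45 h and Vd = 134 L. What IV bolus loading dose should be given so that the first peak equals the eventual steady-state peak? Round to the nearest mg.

f = (1/2)^(35/45) ≈ 0.583265; accumulation ratio R = 1/(1−f) ≈ 2.39961.
Loading dose to hit Cmax,ss on first dose: D_load = D_maint·R ≈ 286 × 2.39961 ≈ 686.29 mg.

686 mg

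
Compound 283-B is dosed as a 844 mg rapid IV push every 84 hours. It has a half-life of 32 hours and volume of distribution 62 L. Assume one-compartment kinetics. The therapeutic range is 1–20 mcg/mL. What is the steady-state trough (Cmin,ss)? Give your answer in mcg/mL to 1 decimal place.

k = ln2/t½ = ln2/32 ≈ 0.021661 h⁻¹; fraction remaining f = e^(−kτ) = e^(−0.021661×84) ≈ 0.1621.
Accumulation ratio R = 1/(1 − f) ≈ 1/0.8379 ≈ 1.1935.
Single-dose peak C₀ = D/Vd = 844/62 ≈ 13.613 mcg/mL.
Cmax,ss = C₀/(1 − f) ≈ 13.613/0.8379 ≈ 16.247 mcg/mL.
Steady-state trough Cmin,ss = Cmax,ss·f ≈ 16.247 × 0.1621 ≈ 2.634 mcg/mL.
Trough 2.6 mcg/mL vs MEC 1 mcg/mL: adequate.

2.6 mcg/mL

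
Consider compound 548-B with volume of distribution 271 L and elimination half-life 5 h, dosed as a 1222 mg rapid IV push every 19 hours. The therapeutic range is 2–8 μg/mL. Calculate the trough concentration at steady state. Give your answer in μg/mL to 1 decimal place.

0.3 μg/mL

Over one 19-h interval, 19/5 ≈ 3.8 half-lives elapse, leaving f ≈ 0.0718 of each dose.
Accumulation ratio R = 1/(1 − f) ≈ 1/0.9282 ≈ 1.0774.
Each bolus raises the concentration by D/Vd = 1222/271 ≈ 4.509 μg/mL.
Cmax,ss = C₀/(1 − f) ≈ 4.509/0.9282 ≈ 4.858 μg/mL.
One interval later, Cmin,ss = Cmax,ss·e^(−kτ) ≈ 4.858 × 0.0718 ≈ 0.349 μg/mL.
Trough 0.3 μg/mL vs MEC 2 μg/mL: subtherapeutic.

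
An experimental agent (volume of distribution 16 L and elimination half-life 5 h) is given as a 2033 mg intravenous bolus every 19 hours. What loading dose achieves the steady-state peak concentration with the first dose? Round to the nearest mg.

2190 mg

f = (1/2)^(19/5) ≈ 0.071794; accumulation ratio R = 1/(1−f) ≈ 1.07735.
Loading dose to hit Cmax,ss on first dose: D_load = D_maint·R ≈ 2033 × 1.07735 ≈ 2190.25 mg.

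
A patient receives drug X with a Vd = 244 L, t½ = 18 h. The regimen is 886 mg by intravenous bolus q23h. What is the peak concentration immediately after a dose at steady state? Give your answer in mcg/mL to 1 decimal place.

6.2 mcg/mL

τ/t½ = 23/18 ≈ 1.2778, so fraction remaining f = (1/2)^(23/18) ≈ 0.4124.
At steady state, accumulation factor R = 1/(1 − e^(−kτ)) ≈ 1.7018.
Each bolus raises the concentration by D/Vd = 886/244 ≈ 3.631 mcg/mL.
Cmax,ss = C₀/(1 − f) ≈ 3.631/0.5876 ≈ 6.179 mcg/mL.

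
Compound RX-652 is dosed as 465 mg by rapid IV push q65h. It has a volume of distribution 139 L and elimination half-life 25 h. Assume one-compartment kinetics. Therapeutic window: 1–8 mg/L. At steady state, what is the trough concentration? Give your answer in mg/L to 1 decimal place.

Over one 65-h interval, 65/25 ≈ 2.6 half-lives elapse, leaving f ≈ 0.1649 of each dose.
Each bolus raises the concentration by D/Vd = 465/139 ≈ 3.345 mg/L.
Steady-state trough Cmin,ss = C₀·f/(1−f) ≈ 3.345 × 0.1649/0.8351 ≈ 0.661 mg/L.
Trough 0.7 mg/L vs MEC 1 mg/L: subtherapeutic.

0.7 mg/L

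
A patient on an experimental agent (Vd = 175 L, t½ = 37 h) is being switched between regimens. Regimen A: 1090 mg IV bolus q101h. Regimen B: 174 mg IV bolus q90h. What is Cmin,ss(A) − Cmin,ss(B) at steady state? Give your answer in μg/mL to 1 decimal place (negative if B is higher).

Regimen A: f = (1/2)^(101/37) ≈ 0.1508; Cmin,ss = (1090/175)·f/(1−f) ≈ 1.106 μg/mL.
Regimen B: f = (1/2)^(90/37) ≈ 0.1853; Cmin,ss = (174/175)·f/(1−f) ≈ 0.226 μg/mL.
Difference ≈ 1.106 − 0.226 ≈ 0.880 μg/mL.

0.9 μg/mL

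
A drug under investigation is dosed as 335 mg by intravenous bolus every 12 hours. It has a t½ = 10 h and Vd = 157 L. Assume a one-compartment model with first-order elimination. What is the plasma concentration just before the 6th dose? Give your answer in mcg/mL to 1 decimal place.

f = (1/2)^(τ/t½) = (1/2)^(12/10) ≈ 0.4353.
C₀ = D/Vd = 335/157 ≈ 2.134 mcg/mL.
Before the 6th dose, 5 doses have been given. Superposition: Cmin = C₀·(f + f² + … + f^5).
≈ 2.134 × (0.4353 + 0.1895 + 0.0825 + 0.0359 + 0.0156) ≈ 2.134 × 0.7588 ≈ 1.619 mcg/mL.

1.6 mcg/mL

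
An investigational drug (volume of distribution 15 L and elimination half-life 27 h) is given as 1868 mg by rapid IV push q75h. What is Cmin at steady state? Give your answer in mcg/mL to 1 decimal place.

Over one 75-h interval, 75/27 ≈ 2.7778 half-lives elapse, leaving f ≈ 0.1458 of each dose.
Accumulation ratio R = 1/(1 − f) ≈ 1/0.8542 ≈ 1.1707.
Single-dose peak C₀ = D/Vd = 1868/15 ≈ 124.533 mcg/mL.
Cmax,ss = C₀/(1 − f) ≈ 124.533/0.8542 ≈ 145.789 mcg/mL.
Steady-state trough Cmin,ss = Cmax,ss·f ≈ 145.789 × 0.1458 ≈ 21.256 mcg/mL.

21.3 mcg/mL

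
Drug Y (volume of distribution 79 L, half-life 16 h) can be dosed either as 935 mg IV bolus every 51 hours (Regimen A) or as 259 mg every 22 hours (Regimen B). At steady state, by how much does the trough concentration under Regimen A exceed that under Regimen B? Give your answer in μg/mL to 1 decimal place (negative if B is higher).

Regimen A: f = (1/2)^(51/16) ≈ 0.1098; Cmin,ss = (935/79)·f/(1−f) ≈ 1.460 μg/mL.
Regimen B: f = (1/2)^(22/16) ≈ 0.3856; Cmin,ss = (259/79)·f/(1−f) ≈ 2.058 μg/mL.
Difference ≈ 1.460 − 2.058 ≈ -0.598 μg/mL.

-0.6 μg/mL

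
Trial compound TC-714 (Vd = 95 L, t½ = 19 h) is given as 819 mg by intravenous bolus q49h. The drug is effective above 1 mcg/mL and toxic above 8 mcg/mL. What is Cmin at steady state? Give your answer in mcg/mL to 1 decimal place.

τ/t½ = 49/19 ≈ 2.5789, so fraction remaining f = (1/2)^(49/19) ≈ 0.1674.
Each bolus raises the concentration by D/Vd = 819/95 ≈ 8.621 mcg/mL.
Steady-state trough Cmin,ss = C₀·f/(1−f) ≈ 8.621 × 0.1674/0.8326 ≈ 1.733 mcg/mL.
Trough 1.7 mcg/mL vs MEC 1 mcg/mL: adequate.

1.7 mcg/mL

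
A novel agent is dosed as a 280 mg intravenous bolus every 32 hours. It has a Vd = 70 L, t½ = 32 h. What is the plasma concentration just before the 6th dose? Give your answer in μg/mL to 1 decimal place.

f = (1/2)^(τ/t½) = (1/2)^(32/32) ≈ 0.5000.
C₀ = D/Vd = 280/70 ≈ 4.000 μg/mL.
Before the 6th dose, 5 doses have been given. Superposition: Cmin = C₀·(f + f² + … + f^5).
≈ 4.000 × (0.5000 + 0.2500 + 0.1250 + 0.0625 + 0.0313) ≈ 4.000 × 0.9688 ≈ 3.875 μg/mL.

3.9 μg/mL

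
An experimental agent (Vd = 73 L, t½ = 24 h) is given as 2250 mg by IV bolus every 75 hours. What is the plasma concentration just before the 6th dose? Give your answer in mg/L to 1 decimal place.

f = (1/2)^(τ/t½) = (1/2)^(75/24) ≈ 0.1146.
C₀ = D/Vd = 2250/73 ≈ 30.822 mg/L.
Before the 6th dose, 5 doses have been given. Superposition: Cmin = C₀·(f + f² + … + f^5).
≈ 30.822 × (0.1146 + 0.0131 + 0.0015 + 0.0002 + 0.0000) ≈ 30.822 × 0.1294 ≈ 3.988 mg/L.

4.0 mg/L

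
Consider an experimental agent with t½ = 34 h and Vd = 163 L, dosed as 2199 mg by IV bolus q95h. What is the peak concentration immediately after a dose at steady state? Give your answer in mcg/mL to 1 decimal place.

k = ln2/t½ = ln2/34 ≈ 0.020387 h⁻¹; fraction remaining f = e^(−kτ) = e^(−0.020387×95) ≈ 0.1442.
At steady state, accumulation factor R = 1/(1 − e^(−kτ)) ≈ 1.1685.
Each bolus raises the concentration by D/Vd = 2199/163 ≈ 13.491 mcg/mL.
Steady-state peak Cmax,ss = C₀·R ≈ 13.491 × 1.1685 ≈ 15.764 mcg/mL.

15.8 mcg/mL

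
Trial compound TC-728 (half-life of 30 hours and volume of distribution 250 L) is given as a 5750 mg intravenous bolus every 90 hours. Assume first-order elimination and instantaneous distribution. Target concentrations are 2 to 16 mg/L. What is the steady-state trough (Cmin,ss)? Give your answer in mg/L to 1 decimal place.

3.3 mg/L

The dosing interval is 3 half-lives, so f = 2^(−3) = 0.125.
At steady state, R = 1/(1 − 0.125) = 8/7.
Single-dose peak C₀ = D/Vd = 5750/250 = 23 mg/L.
Steady-state peak Cmax,ss = C₀·R = 23 × 8/7 ≈ 26.286 mg/L.
Steady-state trough Cmin,ss = Cmax,ss·f ≈ 26.286 × 0.125 ≈ 3.286 mg/L.
Trough 3.3 mg/L vs MEC 2 mg/L: adequate.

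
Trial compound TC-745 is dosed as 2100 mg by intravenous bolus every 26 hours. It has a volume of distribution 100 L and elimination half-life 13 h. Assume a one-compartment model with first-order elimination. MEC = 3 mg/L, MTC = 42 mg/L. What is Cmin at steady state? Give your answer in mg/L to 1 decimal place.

τ = 26 h = 2 half-lives, so f = (1/2)^2 = 0.25.
At steady state, R = 1/(1 − 0.25) = 4/3.
Single-dose peak C₀ = D/Vd = 2100/100 = 21 mg/L.
Steady-state peak Cmax,ss = C₀·R = 21 × 4/3 ≈ 28.000 mg/L.
Steady-state trough Cmin,ss = Cmax,ss·f ≈ 28.000 × 0.25 ≈ 7.000 mg/L.
Trough 7.0 mg/L vs MEC 3 mg/L: adequate.

7.0 mg/L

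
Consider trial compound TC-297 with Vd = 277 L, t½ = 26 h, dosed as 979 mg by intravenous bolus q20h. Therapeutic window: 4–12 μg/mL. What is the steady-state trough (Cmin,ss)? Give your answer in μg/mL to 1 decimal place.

5.0 μg/mL

τ/t½ = 20/26 ≈ 0.76923, so fraction remaining f = (1/2)^(20/26) ≈ 0.5867.
Accumulation ratio R = 1/(1 − f) ≈ 1/0.4133 ≈ 2.4195.
Each bolus raises the concentration by D/Vd = 979/277 ≈ 3.534 μg/mL.
Cmax,ss = C₀/(1 − f) ≈ 3.534/0.4133 ≈ 8.551 μg/mL.
Steady-state trough Cmin,ss = Cmax,ss·f ≈ 8.551 × 0.5867 ≈ 5.017 μg/mL.
Trough 5.0 μg/mL vs MEC 4 μg/mL: adequate.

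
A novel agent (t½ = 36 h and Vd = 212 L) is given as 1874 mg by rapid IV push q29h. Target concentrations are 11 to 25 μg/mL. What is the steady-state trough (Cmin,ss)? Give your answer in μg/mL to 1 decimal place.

τ/t½ = 29/36 ≈ 0.80556, so fraction remaining f = (1/2)^(29/36) ≈ 0.5721.
At steady state, accumulation factor R = 1/(1 − e^(−kτ)) ≈ 2.3370.
Each bolus raises the concentration by D/Vd = 1874/212 ≈ 8.840 μg/mL.
Steady-state peak Cmax,ss = C₀·R ≈ 8.840 × 2.3370 ≈ 20.659 μg/mL.
Steady-state trough Cmin,ss = Cmax,ss·f ≈ 20.659 × 0.5721 ≈ 11.819 μg/mL.
Trough 11.8 μg/mL vs MEC 11 μg/mL: adequate.

11.8 μg/mL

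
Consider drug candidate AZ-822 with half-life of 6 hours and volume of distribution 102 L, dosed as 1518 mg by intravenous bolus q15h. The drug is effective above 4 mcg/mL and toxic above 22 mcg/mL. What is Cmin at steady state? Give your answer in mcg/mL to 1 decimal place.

τ/t½ = 15/6 ≈ 2.5, so fraction remaining f = (1/2)^(15/6) ≈ 0.1768.
At steady state, accumulation factor R = 1/(1 − e^(−kτ)) ≈ 1.2148.
Each bolus raises the concentration by D/Vd = 1518/102 ≈ 14.882 mcg/mL.
Steady-state peak Cmax,ss = C₀·R ≈ 14.882 × 1.2148 ≈ 18.079 mcg/mL.
Steady-state trough Cmin,ss = Cmax,ss·f ≈ 18.079 × 0.1768 ≈ 3.196 mcg/mL.
Trough 3.2 mcg/mL vs MEC 4 mcg/mL: subtherapeutic.

3.2 mcg/mL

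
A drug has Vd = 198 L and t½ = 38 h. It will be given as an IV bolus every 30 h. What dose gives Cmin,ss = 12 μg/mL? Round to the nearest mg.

1731 mg

τ/t½ = 30/38 ≈ 0.78947, so f = (1/2)^(30/38) ≈ 0.578555.
Cmin,ss = (D/Vd)·f/(1−f), so D = Cmin,ss·Vd·(1−f)/f.
D = 12 × 198 × (1−f)/f ≈ 12 × 198 × 0.72844 ≈ 1730.77 mg.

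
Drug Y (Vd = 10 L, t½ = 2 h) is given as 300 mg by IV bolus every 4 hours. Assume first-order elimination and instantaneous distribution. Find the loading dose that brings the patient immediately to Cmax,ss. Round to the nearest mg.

400 mg

f = (1/2)^(4/2) ≈ 0.250000; accumulation ratio R = 1/(1−f) ≈ 1.33333.
Loading dose to hit Cmax,ss on first dose: D_load = D_maint·R ≈ 300 × 1.33333 ≈ 400.00 mg.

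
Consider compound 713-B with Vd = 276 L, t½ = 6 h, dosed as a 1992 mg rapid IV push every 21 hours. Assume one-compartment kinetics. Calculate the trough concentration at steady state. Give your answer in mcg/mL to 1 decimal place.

Over one 21-h interval, 21/6 ≈ 3.5 half-lives elapse, leaving f ≈ 0.0884 of each dose.
Single-dose peak C₀ = D/Vd = 1992/276 ≈ 7.217 mcg/mL.
Steady-state trough Cmin,ss = C₀·f/(1−f) ≈ 7.217 × 0.0884/0.9116 ≈ 0.700 mcg/mL.

0.7 mcg/mL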